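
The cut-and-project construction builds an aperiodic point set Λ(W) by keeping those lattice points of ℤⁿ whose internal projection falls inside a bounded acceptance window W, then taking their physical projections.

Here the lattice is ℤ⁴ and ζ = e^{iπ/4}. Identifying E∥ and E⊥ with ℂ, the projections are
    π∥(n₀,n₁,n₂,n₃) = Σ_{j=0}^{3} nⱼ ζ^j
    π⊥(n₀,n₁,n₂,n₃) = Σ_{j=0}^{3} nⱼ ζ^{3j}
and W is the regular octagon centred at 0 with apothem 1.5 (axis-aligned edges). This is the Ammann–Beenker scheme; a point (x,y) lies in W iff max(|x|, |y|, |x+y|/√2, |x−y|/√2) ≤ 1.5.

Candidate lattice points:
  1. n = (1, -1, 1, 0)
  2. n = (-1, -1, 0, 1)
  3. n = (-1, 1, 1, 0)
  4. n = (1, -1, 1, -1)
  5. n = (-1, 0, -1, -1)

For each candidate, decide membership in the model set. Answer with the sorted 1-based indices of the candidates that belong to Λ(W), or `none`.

2

Internal map: ζ^{3j} for j=0..3 gives (1,0), (−√2/2,√2/2), (0,−1), (√2/2,√2/2).
#1 (1, -1, 1, 0): internal (1.7071, -1.7071); octagon support 2.4142 vs apothem 1.5 → ∉ W
#2 (-1, -1, 0, 1): internal (0.4142, 0.0000); octagon support 0.4142 vs apothem 1.5 → ∈ W
#3 (-1, 1, 1, 0): internal (-1.7071, -0.2929); octagon support 1.7071 vs apothem 1.5 → ∉ W
#4 (1, -1, 1, -1): internal (1.0000, -2.4142); octagon support 2.4142 vs apothem 1.5 → ∉ W
#5 (-1, 0, -1, -1): internal (-1.7071, 0.2929); octagon support 1.7071 vs apothem 1.5 → ∉ W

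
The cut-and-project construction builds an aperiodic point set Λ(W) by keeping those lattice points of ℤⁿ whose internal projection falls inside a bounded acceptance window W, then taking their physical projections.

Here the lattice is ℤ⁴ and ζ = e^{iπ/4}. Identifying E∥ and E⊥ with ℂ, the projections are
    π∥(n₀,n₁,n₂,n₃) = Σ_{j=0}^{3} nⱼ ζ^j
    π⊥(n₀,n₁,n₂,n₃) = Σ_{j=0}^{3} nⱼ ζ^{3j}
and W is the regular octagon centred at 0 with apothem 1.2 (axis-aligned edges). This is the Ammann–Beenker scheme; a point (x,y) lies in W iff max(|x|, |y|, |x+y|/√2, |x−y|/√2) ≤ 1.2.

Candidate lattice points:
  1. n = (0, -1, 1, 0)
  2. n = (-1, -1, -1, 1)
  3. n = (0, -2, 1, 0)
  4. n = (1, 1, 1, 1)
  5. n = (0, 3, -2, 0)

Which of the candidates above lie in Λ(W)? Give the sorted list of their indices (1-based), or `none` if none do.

2, 4

Internal map: ζ^{3j} for j=0..3 gives (1,0), (−√2/2,√2/2), (0,−1), (√2/2,√2/2).
#1 (0, -1, 1, 0): internal (0.7071, -1.7071); octagon support 1.7071 vs apothem 1.2 → ∉ W
#2 (-1, -1, -1, 1): internal (0.4142, 1.0000); octagon support 1.0000 vs apothem 1.2 → ∈ W
#3 (0, -2, 1, 0): internal (1.4142, -2.4142); octagon support 2.7071 vs apothem 1.2 → ∉ W
#4 (1, 1, 1, 1): internal (1.0000, 0.4142); octagon support 1.0000 vs apothem 1.2 → ∈ W
#5 (0, 3, -2, 0): internal (-2.1213, 4.1213); octagon support 4.4142 vs apothem 1.2 → ∉ W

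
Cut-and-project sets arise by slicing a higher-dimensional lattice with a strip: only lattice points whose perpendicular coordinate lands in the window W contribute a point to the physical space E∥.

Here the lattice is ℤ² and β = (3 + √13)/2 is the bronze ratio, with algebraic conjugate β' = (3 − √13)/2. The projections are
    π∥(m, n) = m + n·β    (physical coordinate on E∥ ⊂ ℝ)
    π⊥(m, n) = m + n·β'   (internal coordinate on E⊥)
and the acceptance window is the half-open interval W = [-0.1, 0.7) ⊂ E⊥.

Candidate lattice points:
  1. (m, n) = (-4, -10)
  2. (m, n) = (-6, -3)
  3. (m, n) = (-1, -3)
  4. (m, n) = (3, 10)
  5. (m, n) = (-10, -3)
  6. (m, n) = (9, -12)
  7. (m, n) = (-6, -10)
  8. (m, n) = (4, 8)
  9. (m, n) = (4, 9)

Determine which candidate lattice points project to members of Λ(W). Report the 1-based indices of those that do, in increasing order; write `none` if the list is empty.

β' = (3−√13)/2 ≈ -0.3028.
[1] lift (-4,-10): star map gives -0.9722; window check -0.1 ≤ -0.9722 < 0.7 is false → out
[2] lift (-6,-3): star map gives -5.0917; window check -0.1 ≤ -5.0917 < 0.7 is false → out
[3] lift (-1,-3): star map gives -0.0917; window check -0.1 ≤ -0.0917 < 0.7 is true → IN Λ
[4] lift (3,10): star map gives -0.0278; window check -0.1 ≤ -0.0278 < 0.7 is true → IN Λ
[5] lift (-10,-3): star map gives -9.0917; window check -0.1 ≤ -9.0917 < 0.7 is false → out
[6] lift (9,-12): star map gives 12.6333; window check -0.1 ≤ 12.6333 < 0.7 is false → out
[7] lift (-6,-10): star map gives -2.9722; window check -0.1 ≤ -2.9722 < 0.7 is false → out
[8] lift (4,8): star map gives 1.5778; window check -0.1 ≤ 1.5778 < 0.7 is false → out
[9] lift (4,9): star map gives 1.2750; window check -0.1 ≤ 1.2750 < 0.7 is false → out

3, 4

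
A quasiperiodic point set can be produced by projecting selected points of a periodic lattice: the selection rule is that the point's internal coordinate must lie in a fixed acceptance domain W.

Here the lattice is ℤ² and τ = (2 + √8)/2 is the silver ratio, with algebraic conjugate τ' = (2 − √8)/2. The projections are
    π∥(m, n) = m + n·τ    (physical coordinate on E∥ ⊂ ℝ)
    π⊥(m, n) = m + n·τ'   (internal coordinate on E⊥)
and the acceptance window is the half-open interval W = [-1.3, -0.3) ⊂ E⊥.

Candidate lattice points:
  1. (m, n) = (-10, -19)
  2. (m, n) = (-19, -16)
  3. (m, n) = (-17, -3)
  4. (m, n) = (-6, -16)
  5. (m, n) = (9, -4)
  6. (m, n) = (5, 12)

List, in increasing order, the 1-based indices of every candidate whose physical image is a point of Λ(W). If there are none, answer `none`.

Numerically τ ≈ 2.4142 and τ' = −1/τ ≈ -0.4142.
[1] lift (-10,-19): star map gives -2.1299; window check -1.3 ≤ -2.1299 < -0.3 is false → out
[2] lift (-19,-16): star map gives -12.3726; window check -1.3 ≤ -12.3726 < -0.3 is false → out
[3] lift (-17,-3): star map gives -15.7574; window check -1.3 ≤ -15.7574 < -0.3 is false → out
[4] lift (-6,-16): star map gives 0.6274; window check -1.3 ≤ 0.6274 < -0.3 is false → out
[5] lift (9,-4): star map gives 10.6569; window check -1.3 ≤ 10.6569 < -0.3 is false → out
[6] lift (5,12): star map gives 0.0294; window check -1.3 ≤ 0.0294 < -0.3 is false → out

none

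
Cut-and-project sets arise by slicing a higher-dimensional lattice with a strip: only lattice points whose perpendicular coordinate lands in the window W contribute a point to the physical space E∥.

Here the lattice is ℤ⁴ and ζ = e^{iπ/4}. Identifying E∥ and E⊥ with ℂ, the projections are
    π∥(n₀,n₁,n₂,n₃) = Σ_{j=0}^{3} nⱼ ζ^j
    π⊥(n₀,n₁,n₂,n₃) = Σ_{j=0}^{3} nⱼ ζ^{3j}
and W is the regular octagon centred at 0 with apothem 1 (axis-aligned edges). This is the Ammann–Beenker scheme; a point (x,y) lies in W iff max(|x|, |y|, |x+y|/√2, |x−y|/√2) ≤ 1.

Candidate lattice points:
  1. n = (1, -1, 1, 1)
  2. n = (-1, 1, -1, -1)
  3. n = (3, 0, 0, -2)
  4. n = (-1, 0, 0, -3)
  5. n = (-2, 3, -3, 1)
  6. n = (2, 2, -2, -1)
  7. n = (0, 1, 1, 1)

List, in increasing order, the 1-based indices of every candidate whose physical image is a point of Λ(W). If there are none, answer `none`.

With ζ = e^{iπ/4} the internal vectors are ζ^0,ζ^3,ζ^6,ζ^9.
#1 (1, -1, 1, 1): internal (2.4142, -1.0000); octagon support 2.4142 vs apothem 1 → ∉ W
#2 (-1, 1, -1, -1): internal (-2.4142, 1.0000); octagon support 2.4142 vs apothem 1 → ∉ W
#3 (3, 0, 0, -2): internal (1.5858, -1.4142); octagon support 2.1213 vs apothem 1 → ∉ W
#4 (-1, 0, 0, -3): internal (-3.1213, -2.1213); octagon support 3.7071 vs apothem 1 → ∉ W
#5 (-2, 3, -3, 1): internal (-3.4142, 5.8284); octagon support 6.5355 vs apothem 1 → ∉ W
#6 (2, 2, -2, -1): internal (-0.1213, 2.7071); octagon support 2.7071 vs apothem 1 → ∉ W
#7 (0, 1, 1, 1): internal (0.0000, 0.4142); octagon support 0.4142 vs apothem 1 → ∈ W

7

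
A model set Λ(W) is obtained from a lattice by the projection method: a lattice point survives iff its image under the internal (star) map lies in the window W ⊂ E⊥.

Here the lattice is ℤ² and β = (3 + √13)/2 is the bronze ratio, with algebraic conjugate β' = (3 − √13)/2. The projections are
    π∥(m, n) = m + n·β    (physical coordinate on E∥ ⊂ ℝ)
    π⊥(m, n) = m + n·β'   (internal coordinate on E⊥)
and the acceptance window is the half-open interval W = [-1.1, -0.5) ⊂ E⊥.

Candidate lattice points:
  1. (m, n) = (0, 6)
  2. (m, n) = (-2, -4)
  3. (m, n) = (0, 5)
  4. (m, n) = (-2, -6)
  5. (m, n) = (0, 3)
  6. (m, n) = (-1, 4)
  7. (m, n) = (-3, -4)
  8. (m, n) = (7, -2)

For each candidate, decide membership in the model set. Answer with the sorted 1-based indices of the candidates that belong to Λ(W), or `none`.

2, 5

Numerically β ≈ 3.302776 and β' = −1/β ≈ -0.302776.
#1 (0,6): internal coord 0 + (6)·β' = -1.816654; -1.816654 ∉ [-1.1, -0.5) → out
#2 (-2,-4): internal coord -2 + (-4)·β' = -0.788897; -0.788897 ∈ [-1.1, -0.5) → IN Λ
#3 (0,5): internal coord 0 + (5)·β' = -1.513878; -1.513878 ∉ [-1.1, -0.5) → out
#4 (-2,-6): internal coord -2 + (-6)·β' = -0.183346; -0.183346 ∉ [-1.1, -0.5) → out
#5 (0,3): internal coord 0 + (3)·β' = -0.908327; -0.908327 ∈ [-1.1, -0.5) → IN Λ
#6 (-1,4): internal coord -1 + (4)·β' = -2.211103; -2.211103 ∉ [-1.1, -0.5) → out
#7 (-3,-4): internal coord -3 + (-4)·β' = -1.788897; -1.788897 ∉ [-1.1, -0.5) → out
#8 (7,-2): internal coord 7 + (-2)·β' = +7.605551; +7.605551 ∉ [-1.1, -0.5) → out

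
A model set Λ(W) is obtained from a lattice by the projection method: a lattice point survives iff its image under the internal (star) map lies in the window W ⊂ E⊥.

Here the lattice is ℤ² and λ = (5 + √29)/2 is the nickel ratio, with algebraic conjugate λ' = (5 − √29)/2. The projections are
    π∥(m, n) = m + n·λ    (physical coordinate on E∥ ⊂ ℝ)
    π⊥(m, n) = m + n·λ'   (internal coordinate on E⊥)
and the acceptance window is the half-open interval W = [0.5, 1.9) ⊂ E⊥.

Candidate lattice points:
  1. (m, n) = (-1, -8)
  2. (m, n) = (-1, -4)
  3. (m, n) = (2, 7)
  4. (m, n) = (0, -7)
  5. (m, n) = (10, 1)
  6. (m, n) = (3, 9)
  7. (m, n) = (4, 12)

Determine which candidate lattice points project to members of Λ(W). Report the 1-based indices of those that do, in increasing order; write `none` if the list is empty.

1, 3, 4, 6, 7

λ' = (5−√29)/2 ≈ -0.19258.
candidate 1: (m,n)=(-1,-8) → π∥ = -1-8·λ ≈ -42.54066, π⊥ = -1-8·λ' ≈ 0.54066 ∈ [0.5, 1.9) ⇒ IN Λ
candidate 2: (m,n)=(-1,-4) → π∥ = -1-4·λ ≈ -21.77033, π⊥ = -1-4·λ' ≈ -0.22967 ∉ [0.5, 1.9) ⇒ out
candidate 3: (m,n)=(2,7) → π∥ = 2+7·λ ≈ 38.34808, π⊥ = 2+7·λ' ≈ 0.65192 ∈ [0.5, 1.9) ⇒ IN Λ
candidate 4: (m,n)=(0,-7) → π∥ = 0-7·λ ≈ -36.34808, π⊥ = 0-7·λ' ≈ 1.34808 ∈ [0.5, 1.9) ⇒ IN Λ
candidate 5: (m,n)=(10,1) → π∥ = 10+1·λ ≈ 15.19258, π⊥ = 10+1·λ' ≈ 9.80742 ∉ [0.5, 1.9) ⇒ out
candidate 6: (m,n)=(3,9) → π∥ = 3+9·λ ≈ 49.73324, π⊥ = 3+9·λ' ≈ 1.26676 ∈ [0.5, 1.9) ⇒ IN Λ
candidate 7: (m,n)=(4,12) → π∥ = 4+12·λ ≈ 66.31099, π⊥ = 4+12·λ' ≈ 1.68901 ∈ [0.5, 1.9) ⇒ IN Λ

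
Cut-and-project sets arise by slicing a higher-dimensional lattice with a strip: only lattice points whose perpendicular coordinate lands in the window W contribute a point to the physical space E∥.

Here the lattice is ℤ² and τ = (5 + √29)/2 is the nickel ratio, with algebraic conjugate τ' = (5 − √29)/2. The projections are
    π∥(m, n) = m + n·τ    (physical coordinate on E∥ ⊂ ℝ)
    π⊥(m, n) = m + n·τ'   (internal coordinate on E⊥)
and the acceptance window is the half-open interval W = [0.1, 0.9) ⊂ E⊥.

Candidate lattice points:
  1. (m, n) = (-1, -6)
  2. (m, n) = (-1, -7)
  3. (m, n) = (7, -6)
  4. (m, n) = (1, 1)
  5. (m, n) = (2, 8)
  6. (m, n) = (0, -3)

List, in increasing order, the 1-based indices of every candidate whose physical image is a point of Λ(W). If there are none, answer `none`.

1, 2, 4, 5, 6

τ' = (5−√29)/2 ≈ -0.19258.
candidate 1: (m,n)=(-1,-6) → π∥ = -1-6·τ ≈ -32.15549, π⊥ = -1-6·τ' ≈ 0.15549 ∈ [0.1, 0.9) ⇒ IN Λ
candidate 2: (m,n)=(-1,-7) → π∥ = -1-7·τ ≈ -37.34808, π⊥ = -1-7·τ' ≈ 0.34808 ∈ [0.1, 0.9) ⇒ IN Λ
candidate 3: (m,n)=(7,-6) → π∥ = 7-6·τ ≈ -24.15549, π⊥ = 7-6·τ' ≈ 8.15549 ∉ [0.1, 0.9) ⇒ out
candidate 4: (m,n)=(1,1) → π∥ = 1+1·τ ≈ 6.19258, π⊥ = 1+1·τ' ≈ 0.80742 ∈ [0.1, 0.9) ⇒ IN Λ
candidate 5: (m,n)=(2,8) → π∥ = 2+8·τ ≈ 43.54066, π⊥ = 2+8·τ' ≈ 0.45934 ∈ [0.1, 0.9) ⇒ IN Λ
candidate 6: (m,n)=(0,-3) → π∥ = 0-3·τ ≈ -15.57775, π⊥ = 0-3·τ' ≈ 0.57775 ∈ [0.1, 0.9) ⇒ IN Λ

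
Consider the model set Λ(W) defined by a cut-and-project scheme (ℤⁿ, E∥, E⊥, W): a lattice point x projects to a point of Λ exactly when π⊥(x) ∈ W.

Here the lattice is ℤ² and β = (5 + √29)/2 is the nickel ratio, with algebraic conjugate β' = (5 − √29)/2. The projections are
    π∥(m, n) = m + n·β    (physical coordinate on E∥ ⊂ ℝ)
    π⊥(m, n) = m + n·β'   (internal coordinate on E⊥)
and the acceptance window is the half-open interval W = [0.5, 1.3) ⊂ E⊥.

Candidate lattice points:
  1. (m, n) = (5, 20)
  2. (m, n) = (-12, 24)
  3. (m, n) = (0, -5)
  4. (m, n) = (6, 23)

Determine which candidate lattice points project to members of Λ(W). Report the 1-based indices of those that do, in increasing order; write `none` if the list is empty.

1, 3

β' = (5−√29)/2 ≈ -0.192582.
[1] lift (5,20): star map gives 1.148352; window check 0.5 ≤ 1.148352 < 1.3 is true → IN Λ
[2] lift (-12,24): star map gives -16.621978; window check 0.5 ≤ -16.621978 < 1.3 is false → out
[3] lift (0,-5): star map gives 0.962912; window check 0.5 ≤ 0.962912 < 1.3 is true → IN Λ
[4] lift (6,23): star map gives 1.570605; window check 0.5 ≤ 1.570605 < 1.3 is false → out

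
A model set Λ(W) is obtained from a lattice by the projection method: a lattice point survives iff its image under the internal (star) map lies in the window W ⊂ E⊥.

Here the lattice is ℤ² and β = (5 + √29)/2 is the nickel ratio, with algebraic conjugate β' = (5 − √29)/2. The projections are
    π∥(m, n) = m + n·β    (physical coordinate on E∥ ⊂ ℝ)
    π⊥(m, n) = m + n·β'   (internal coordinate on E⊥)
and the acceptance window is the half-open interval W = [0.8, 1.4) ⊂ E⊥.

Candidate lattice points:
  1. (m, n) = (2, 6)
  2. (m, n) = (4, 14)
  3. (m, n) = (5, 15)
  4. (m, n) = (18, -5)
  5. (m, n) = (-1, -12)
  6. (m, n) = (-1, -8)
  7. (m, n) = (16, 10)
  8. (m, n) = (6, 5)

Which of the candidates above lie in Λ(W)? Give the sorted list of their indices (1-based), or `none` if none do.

1, 2, 5

Numerically β ≈ 5.192582 and β' = −1/β ≈ -0.192582.
#1 (2,6): internal coord 2 + (6)·β' = +0.844506; +0.844506 ∈ [0.8, 1.4) → IN Λ
#2 (4,14): internal coord 4 + (14)·β' = +1.303846; +1.303846 ∈ [0.8, 1.4) → IN Λ
#3 (5,15): internal coord 5 + (15)·β' = +2.111264; +2.111264 ∉ [0.8, 1.4) → out
#4 (18,-5): internal coord 18 + (-5)·β' = +18.962912; +18.962912 ∉ [0.8, 1.4) → out
#5 (-1,-12): internal coord -1 + (-12)·β' = +1.310989; +1.310989 ∈ [0.8, 1.4) → IN Λ
#6 (-1,-8): internal coord -1 + (-8)·β' = +0.540659; +0.540659 ∉ [0.8, 1.4) → out
#7 (16,10): internal coord 16 + (10)·β' = +14.074176; +14.074176 ∉ [0.8, 1.4) → out
#8 (6,5): internal coord 6 + (5)·β' = +5.037088; +5.037088 ∉ [0.8, 1.4) → out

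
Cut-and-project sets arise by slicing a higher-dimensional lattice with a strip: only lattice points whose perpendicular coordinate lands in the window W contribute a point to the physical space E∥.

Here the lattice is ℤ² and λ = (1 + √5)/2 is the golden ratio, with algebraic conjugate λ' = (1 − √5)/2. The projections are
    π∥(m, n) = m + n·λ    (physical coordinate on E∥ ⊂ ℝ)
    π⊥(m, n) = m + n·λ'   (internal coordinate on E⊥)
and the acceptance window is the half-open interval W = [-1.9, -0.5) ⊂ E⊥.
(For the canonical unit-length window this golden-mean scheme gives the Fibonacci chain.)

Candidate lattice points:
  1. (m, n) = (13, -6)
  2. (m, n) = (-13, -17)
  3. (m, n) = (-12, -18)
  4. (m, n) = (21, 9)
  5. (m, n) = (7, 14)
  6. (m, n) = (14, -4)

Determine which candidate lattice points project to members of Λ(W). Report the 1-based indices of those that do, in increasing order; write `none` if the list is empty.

Numerically λ ≈ 1.618034 and λ' = −1/λ ≈ -0.618034.
[1] lift (13,-6): star map gives 16.708204; window check -1.9 ≤ 16.708204 < -0.5 is false → out
[2] lift (-13,-17): star map gives -2.493422; window check -1.9 ≤ -2.493422 < -0.5 is false → out
[3] lift (-12,-18): star map gives -0.875388; window check -1.9 ≤ -0.875388 < -0.5 is true → IN Λ
[4] lift (21,9): star map gives 15.437694; window check -1.9 ≤ 15.437694 < -0.5 is false → out
[5] lift (7,14): star map gives -1.652476; window check -1.9 ≤ -1.652476 < -0.5 is true → IN Λ
[6] lift (14,-4): star map gives 16.472136; window check -1.9 ≤ 16.472136 < -0.5 is false → out

3, 5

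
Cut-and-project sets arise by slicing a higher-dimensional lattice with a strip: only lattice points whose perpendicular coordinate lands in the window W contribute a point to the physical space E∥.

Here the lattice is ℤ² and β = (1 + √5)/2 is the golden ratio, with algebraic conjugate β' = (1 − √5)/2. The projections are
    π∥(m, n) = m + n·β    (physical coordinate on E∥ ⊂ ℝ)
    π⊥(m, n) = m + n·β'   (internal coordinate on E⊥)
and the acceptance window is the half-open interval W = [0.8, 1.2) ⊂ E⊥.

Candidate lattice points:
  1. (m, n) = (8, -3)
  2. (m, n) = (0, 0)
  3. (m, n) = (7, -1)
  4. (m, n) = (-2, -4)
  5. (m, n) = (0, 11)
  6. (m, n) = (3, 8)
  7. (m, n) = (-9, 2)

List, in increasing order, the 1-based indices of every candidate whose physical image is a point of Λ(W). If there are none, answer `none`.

Numerically β ≈ 1.618034 and β' = −1/β ≈ -0.618034.
[1] lift (8,-3): star map gives 9.854102; window check 0.8 ≤ 9.854102 < 1.2 is false → out
[2] lift (0,0): star map gives 0.000000; window check 0.8 ≤ 0.000000 < 1.2 is false → out
[3] lift (7,-1): star map gives 7.618034; window check 0.8 ≤ 7.618034 < 1.2 is false → out
[4] lift (-2,-4): star map gives 0.472136; window check 0.8 ≤ 0.472136 < 1.2 is false → out
[5] lift (0,11): star map gives -6.798374; window check 0.8 ≤ -6.798374 < 1.2 is false → out
[6] lift (3,8): star map gives -1.944272; window check 0.8 ≤ -1.944272 < 1.2 is false → out
[7] lift (-9,2): star map gives -10.236068; window check 0.8 ≤ -10.236068 < 1.2 is false → out

none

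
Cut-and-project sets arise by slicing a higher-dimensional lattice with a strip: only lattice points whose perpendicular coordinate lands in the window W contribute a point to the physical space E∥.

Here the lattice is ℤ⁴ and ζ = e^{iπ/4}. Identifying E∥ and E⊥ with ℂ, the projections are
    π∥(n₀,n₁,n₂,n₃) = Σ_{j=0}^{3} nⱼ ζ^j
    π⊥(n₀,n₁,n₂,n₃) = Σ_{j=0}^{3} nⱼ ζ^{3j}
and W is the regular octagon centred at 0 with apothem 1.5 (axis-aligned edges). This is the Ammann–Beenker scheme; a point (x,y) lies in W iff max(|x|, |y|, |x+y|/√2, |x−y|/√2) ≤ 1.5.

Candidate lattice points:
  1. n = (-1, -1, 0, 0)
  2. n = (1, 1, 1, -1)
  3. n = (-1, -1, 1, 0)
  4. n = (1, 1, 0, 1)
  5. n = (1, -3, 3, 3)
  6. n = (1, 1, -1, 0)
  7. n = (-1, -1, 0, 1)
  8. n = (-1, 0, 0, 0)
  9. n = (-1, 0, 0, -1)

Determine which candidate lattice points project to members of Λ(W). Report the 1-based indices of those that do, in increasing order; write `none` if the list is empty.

π⊥(n) = n₀ + n₁ζ³ + n₂ζ⁶ + n₃ζ⁹ where ζ = e^{iπ/4}.
#1 (-1, -1, 0, 0): internal (-0.29289, -0.70711); octagon support 0.70711 vs apothem 1.5 → ∈ W
#2 (1, 1, 1, -1): internal (-0.41421, -1.00000); octagon support 1.00000 vs apothem 1.5 → ∈ W
#3 (-1, -1, 1, 0): internal (-0.29289, -1.70711); octagon support 1.70711 vs apothem 1.5 → ∉ W
#4 (1, 1, 0, 1): internal (1.00000, 1.41421); octagon support 1.70711 vs apothem 1.5 → ∉ W
#5 (1, -3, 3, 3): internal (5.24264, -3.00000); octagon support 5.82843 vs apothem 1.5 → ∉ W
#6 (1, 1, -1, 0): internal (0.29289, 1.70711); octagon support 1.70711 vs apothem 1.5 → ∉ W
#7 (-1, -1, 0, 1): internal (0.41421, 0.00000); octagon support 0.41421 vs apothem 1.5 → ∈ W
#8 (-1, 0, 0, 0): internal (-1.00000, 0.00000); octagon support 1.00000 vs apothem 1.5 → ∈ W
#9 (-1, 0, 0, -1): internal (-1.70711, -0.70711); octagon support 1.70711 vs apothem 1.5 → ∉ W

1, 2, 7, 8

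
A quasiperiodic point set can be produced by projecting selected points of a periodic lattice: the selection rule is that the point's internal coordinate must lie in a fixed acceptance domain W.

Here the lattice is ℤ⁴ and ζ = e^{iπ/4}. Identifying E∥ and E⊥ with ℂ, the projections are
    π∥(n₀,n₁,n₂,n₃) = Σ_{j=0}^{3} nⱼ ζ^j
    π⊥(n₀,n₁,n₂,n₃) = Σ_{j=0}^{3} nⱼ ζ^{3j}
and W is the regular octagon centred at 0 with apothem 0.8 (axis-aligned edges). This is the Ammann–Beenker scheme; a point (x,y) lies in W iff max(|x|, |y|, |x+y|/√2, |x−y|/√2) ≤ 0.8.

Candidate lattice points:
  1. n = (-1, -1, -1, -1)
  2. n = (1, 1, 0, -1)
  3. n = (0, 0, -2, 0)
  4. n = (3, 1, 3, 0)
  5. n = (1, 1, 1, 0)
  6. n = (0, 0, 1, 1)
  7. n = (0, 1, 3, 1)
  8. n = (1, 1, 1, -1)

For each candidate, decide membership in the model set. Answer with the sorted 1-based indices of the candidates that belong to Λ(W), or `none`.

π⊥(n) = n₀ + n₁ζ³ + n₂ζ⁶ + n₃ζ⁹ where ζ = e^{iπ/4}.
#1 (-1, -1, -1, -1): internal (-1.000000, -0.414214); octagon support 1.000000 vs apothem 0.8 → ∉ W
#2 (1, 1, 0, -1): internal (-0.414214, 0.000000); octagon support 0.414214 vs apothem 0.8 → ∈ W
#3 (0, 0, -2, 0): internal (0.000000, 2.000000); octagon support 2.000000 vs apothem 0.8 → ∉ W
#4 (3, 1, 3, 0): internal (2.292893, -2.292893); octagon support 3.242641 vs apothem 0.8 → ∉ W
#5 (1, 1, 1, 0): internal (0.292893, -0.292893); octagon support 0.414214 vs apothem 0.8 → ∈ W
#6 (0, 0, 1, 1): internal (0.707107, -0.292893); octagon support 0.707107 vs apothem 0.8 → ∈ W
#7 (0, 1, 3, 1): internal (0.000000, -1.585786); octagon support 1.585786 vs apothem 0.8 → ∉ W
#8 (1, 1, 1, -1): internal (-0.414214, -1.000000); octagon support 1.000000 vs apothem 0.8 → ∉ W

2, 5, 6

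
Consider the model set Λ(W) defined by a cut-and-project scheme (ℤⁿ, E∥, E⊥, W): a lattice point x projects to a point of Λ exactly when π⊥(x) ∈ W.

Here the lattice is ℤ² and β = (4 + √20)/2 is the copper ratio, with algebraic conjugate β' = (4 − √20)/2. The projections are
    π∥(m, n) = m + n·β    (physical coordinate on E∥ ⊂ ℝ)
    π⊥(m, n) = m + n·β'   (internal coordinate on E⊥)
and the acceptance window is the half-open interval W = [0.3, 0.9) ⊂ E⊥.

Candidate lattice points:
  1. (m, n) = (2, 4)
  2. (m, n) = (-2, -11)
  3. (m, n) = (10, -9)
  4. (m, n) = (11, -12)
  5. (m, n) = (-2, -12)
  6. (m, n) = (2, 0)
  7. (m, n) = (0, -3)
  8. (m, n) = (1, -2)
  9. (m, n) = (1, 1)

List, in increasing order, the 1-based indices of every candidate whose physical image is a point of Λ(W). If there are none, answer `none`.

Numerically β ≈ 4.236068 and β' = −1/β ≈ -0.236068.
#1 (2,4): internal coord 2 + (4)·β' = +1.055728; +1.055728 ∉ [0.3, 0.9) → out
#2 (-2,-11): internal coord -2 + (-11)·β' = +0.596748; +0.596748 ∈ [0.3, 0.9) → IN Λ
#3 (10,-9): internal coord 10 + (-9)·β' = +12.124612; +12.124612 ∉ [0.3, 0.9) → out
#4 (11,-12): internal coord 11 + (-12)·β' = +13.832816; +13.832816 ∉ [0.3, 0.9) → out
#5 (-2,-12): internal coord -2 + (-12)·β' = +0.832816; +0.832816 ∈ [0.3, 0.9) → IN Λ
#6 (2,0): internal coord 2 + (0)·β' = +2.000000; +2.000000 ∉ [0.3, 0.9) → out
#7 (0,-3): internal coord 0 + (-3)·β' = +0.708204; +0.708204 ∈ [0.3, 0.9) → IN Λ
#8 (1,-2): internal coord 1 + (-2)·β' = +1.472136; +1.472136 ∉ [0.3, 0.9) → out
#9 (1,1): internal coord 1 + (1)·β' = +0.763932; +0.763932 ∈ [0.3, 0.9) → IN Λ

2, 5, 7, 9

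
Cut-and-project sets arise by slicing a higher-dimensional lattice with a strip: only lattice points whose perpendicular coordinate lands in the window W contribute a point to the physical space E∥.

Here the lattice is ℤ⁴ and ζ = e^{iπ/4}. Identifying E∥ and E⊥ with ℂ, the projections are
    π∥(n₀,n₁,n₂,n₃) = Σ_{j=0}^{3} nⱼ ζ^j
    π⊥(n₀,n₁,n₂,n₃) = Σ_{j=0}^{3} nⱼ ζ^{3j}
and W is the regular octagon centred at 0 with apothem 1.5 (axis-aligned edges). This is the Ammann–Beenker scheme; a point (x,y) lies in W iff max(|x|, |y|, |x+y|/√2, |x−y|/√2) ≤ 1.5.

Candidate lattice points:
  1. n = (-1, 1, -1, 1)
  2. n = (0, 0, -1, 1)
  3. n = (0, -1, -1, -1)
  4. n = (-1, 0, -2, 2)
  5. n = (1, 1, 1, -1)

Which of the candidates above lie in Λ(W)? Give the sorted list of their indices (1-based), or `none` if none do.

3, 5

With ζ = e^{iπ/4} the internal vectors are ζ^0,ζ^3,ζ^6,ζ^9.
#1 (-1, 1, -1, 1): internal (-1.0000, 2.4142); octagon support 2.4142 vs apothem 1.5 → ∉ W
#2 (0, 0, -1, 1): internal (0.7071, 1.7071); octagon support 1.7071 vs apothem 1.5 → ∉ W
#3 (0, -1, -1, -1): internal (0.0000, -0.4142); octagon support 0.4142 vs apothem 1.5 → ∈ W
#4 (-1, 0, -2, 2): internal (0.4142, 3.4142); octagon support 3.4142 vs apothem 1.5 → ∉ W
#5 (1, 1, 1, -1): internal (-0.4142, -1.0000); octagon support 1.0000 vs apothem 1.5 → ∈ W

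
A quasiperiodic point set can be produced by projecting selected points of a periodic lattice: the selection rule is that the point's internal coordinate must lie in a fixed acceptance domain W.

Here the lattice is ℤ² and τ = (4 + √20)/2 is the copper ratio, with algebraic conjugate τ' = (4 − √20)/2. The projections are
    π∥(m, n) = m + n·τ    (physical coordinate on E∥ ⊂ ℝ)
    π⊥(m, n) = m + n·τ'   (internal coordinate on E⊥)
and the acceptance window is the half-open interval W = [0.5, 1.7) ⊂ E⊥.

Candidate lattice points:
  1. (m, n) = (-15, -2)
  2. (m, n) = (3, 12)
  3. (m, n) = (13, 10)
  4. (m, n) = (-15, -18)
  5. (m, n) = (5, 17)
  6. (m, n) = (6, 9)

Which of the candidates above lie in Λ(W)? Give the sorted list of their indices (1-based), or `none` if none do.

Compute τ' = (4−√20)/2 = -0.236068, so π⊥(m,n) = m -0.236068·n.
#1 (-15,-2): internal coord -15 + (-2)·τ' = -14.527864; -14.527864 ∉ [0.5, 1.7) → out
#2 (3,12): internal coord 3 + (12)·τ' = +0.167184; +0.167184 ∉ [0.5, 1.7) → out
#3 (13,10): internal coord 13 + (10)·τ' = +10.639320; +10.639320 ∉ [0.5, 1.7) → out
#4 (-15,-18): internal coord -15 + (-18)·τ' = -10.750776; -10.750776 ∉ [0.5, 1.7) → out
#5 (5,17): internal coord 5 + (17)·τ' = +0.986844; +0.986844 ∈ [0.5, 1.7) → IN Λ
#6 (6,9): internal coord 6 + (9)·τ' = +3.875388; +3.875388 ∉ [0.5, 1.7) → out

5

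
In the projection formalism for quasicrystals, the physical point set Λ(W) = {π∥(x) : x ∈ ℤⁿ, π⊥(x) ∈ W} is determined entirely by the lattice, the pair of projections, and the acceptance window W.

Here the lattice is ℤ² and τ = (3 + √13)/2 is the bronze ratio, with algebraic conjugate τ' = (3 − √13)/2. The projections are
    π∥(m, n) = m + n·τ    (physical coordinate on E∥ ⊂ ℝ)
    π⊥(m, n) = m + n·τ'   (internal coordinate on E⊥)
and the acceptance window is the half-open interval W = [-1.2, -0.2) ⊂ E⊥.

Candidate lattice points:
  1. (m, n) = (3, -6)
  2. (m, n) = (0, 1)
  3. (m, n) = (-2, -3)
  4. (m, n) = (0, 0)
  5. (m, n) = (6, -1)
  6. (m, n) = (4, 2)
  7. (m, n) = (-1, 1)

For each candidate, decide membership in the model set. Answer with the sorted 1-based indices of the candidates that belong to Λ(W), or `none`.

2, 3

Compute τ' = (3−√13)/2 = -0.30278, so π⊥(m,n) = m -0.30278·n.
[1] lift (3,-6): star map gives 4.81665; window check -1.2 ≤ 4.81665 < -0.2 is false → out
[2] lift (0,1): star map gives -0.30278; window check -1.2 ≤ -0.30278 < -0.2 is true → IN Λ
[3] lift (-2,-3): star map gives -1.09167; window check -1.2 ≤ -1.09167 < -0.2 is true → IN Λ
[4] lift (0,0): star map gives 0.00000; window check -1.2 ≤ 0.00000 < -0.2 is false → out
[5] lift (6,-1): star map gives 6.30278; window check -1.2 ≤ 6.30278 < -0.2 is false → out
[6] lift (4,2): star map gives 3.39445; window check -1.2 ≤ 3.39445 < -0.2 is false → out
[7] lift (-1,1): star map gives -1.30278; window check -1.2 ≤ -1.30278 < -0.2 is false → out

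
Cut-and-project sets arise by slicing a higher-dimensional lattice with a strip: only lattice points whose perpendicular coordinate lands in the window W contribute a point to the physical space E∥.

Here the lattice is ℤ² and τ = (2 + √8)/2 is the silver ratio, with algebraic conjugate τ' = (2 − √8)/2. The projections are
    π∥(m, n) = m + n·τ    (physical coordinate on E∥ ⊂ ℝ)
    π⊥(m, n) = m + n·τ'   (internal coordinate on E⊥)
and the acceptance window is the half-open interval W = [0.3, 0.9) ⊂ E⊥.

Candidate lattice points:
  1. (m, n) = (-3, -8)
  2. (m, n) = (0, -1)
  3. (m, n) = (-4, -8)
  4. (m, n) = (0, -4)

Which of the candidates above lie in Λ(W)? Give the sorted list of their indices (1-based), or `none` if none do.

Compute τ' = (2−√8)/2 = -0.4142, so π⊥(m,n) = m -0.4142·n.
candidate 1: (m,n)=(-3,-8) → π∥ = -3-8·τ ≈ -22.3137, π⊥ = -3-8·τ' ≈ 0.3137 ∈ [0.3, 0.9) ⇒ IN Λ
candidate 2: (m,n)=(0,-1) → π∥ = 0-1·τ ≈ -2.4142, π⊥ = 0-1·τ' ≈ 0.4142 ∈ [0.3, 0.9) ⇒ IN Λ
candidate 3: (m,n)=(-4,-8) → π∥ = -4-8·τ ≈ -23.3137, π⊥ = -4-8·τ' ≈ -0.6863 ∉ [0.3, 0.9) ⇒ out
candidate 4: (m,n)=(0,-4) → π∥ = 0-4·τ ≈ -9.6569, π⊥ = 0-4·τ' ≈ 1.6569 ∉ [0.3, 0.9) ⇒ out

1, 2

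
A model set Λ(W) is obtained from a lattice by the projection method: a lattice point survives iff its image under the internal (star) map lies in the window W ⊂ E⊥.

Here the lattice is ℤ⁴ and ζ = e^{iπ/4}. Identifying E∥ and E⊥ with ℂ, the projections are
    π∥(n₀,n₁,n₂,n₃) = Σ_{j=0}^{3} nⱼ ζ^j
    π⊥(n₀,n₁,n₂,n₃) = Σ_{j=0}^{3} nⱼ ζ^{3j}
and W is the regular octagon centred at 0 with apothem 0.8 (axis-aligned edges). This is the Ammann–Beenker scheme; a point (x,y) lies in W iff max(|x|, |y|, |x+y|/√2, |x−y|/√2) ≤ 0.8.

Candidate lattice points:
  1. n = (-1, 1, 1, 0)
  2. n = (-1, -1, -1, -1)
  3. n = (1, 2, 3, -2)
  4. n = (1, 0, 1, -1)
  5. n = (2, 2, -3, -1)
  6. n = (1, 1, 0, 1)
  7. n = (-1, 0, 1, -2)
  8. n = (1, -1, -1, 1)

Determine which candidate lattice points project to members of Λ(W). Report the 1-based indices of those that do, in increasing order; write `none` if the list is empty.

none

With ζ = e^{iπ/4} the internal vectors are ζ^0,ζ^3,ζ^6,ζ^9.
candidate 1: n = (-1, 1, 1, 0) → π⊥ ≈ (-1.7071, -0.2929); max(|x|,|y|,|x±y|/√2) = 1.7071 > 0.8 ⇒ ∉ W
candidate 2: n = (-1, -1, -1, -1) → π⊥ ≈ (-1.0000, -0.4142); max(|x|,|y|,|x±y|/√2) = 1.0000 > 0.8 ⇒ ∉ W
candidate 3: n = (1, 2, 3, -2) → π⊥ ≈ (-1.8284, -3.0000); max(|x|,|y|,|x±y|/√2) = 3.4142 > 0.8 ⇒ ∉ W
candidate 4: n = (1, 0, 1, -1) → π⊥ ≈ (+0.2929, -1.7071); max(|x|,|y|,|x±y|/√2) = 1.7071 > 0.8 ⇒ ∉ W
candidate 5: n = (2, 2, -3, -1) → π⊥ ≈ (-0.1213, +3.7071); max(|x|,|y|,|x±y|/√2) = 3.7071 > 0.8 ⇒ ∉ W
candidate 6: n = (1, 1, 0, 1) → π⊥ ≈ (+1.0000, +1.4142); max(|x|,|y|,|x±y|/√2) = 1.7071 > 0.8 ⇒ ∉ W
candidate 7: n = (-1, 0, 1, -2) → π⊥ ≈ (-2.4142, -2.4142); max(|x|,|y|,|x±y|/√2) = 3.4142 > 0.8 ⇒ ∉ W
candidate 8: n = (1, -1, -1, 1) → π⊥ ≈ (+2.4142, +1.0000); max(|x|,|y|,|x±y|/√2) = 2.4142 > 0.8 ⇒ ∉ W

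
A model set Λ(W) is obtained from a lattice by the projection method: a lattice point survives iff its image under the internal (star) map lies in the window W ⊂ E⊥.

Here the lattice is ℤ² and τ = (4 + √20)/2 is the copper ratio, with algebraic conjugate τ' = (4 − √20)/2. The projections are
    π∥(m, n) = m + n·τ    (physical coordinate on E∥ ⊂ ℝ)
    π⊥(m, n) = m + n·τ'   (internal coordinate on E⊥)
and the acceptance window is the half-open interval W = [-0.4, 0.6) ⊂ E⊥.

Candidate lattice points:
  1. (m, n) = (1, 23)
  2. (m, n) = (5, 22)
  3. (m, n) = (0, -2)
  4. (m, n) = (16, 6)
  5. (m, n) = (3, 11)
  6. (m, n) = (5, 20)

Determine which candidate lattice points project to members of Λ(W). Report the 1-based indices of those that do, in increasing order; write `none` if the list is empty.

Numerically τ ≈ 4.2361 and τ' = −1/τ ≈ -0.2361.
[1] lift (1,23): star map gives -4.4296; window check -0.4 ≤ -4.4296 < 0.6 is false → out
[2] lift (5,22): star map gives -0.1935; window check -0.4 ≤ -0.1935 < 0.6 is true → IN Λ
[3] lift (0,-2): star map gives 0.4721; window check -0.4 ≤ 0.4721 < 0.6 is true → IN Λ
[4] lift (16,6): star map gives 14.5836; window check -0.4 ≤ 14.5836 < 0.6 is false → out
[5] lift (3,11): star map gives 0.4033; window check -0.4 ≤ 0.4033 < 0.6 is true → IN Λ
[6] lift (5,20): star map gives 0.2786; window check -0.4 ≤ 0.2786 < 0.6 is true → IN Λ

2, 3, 5, 6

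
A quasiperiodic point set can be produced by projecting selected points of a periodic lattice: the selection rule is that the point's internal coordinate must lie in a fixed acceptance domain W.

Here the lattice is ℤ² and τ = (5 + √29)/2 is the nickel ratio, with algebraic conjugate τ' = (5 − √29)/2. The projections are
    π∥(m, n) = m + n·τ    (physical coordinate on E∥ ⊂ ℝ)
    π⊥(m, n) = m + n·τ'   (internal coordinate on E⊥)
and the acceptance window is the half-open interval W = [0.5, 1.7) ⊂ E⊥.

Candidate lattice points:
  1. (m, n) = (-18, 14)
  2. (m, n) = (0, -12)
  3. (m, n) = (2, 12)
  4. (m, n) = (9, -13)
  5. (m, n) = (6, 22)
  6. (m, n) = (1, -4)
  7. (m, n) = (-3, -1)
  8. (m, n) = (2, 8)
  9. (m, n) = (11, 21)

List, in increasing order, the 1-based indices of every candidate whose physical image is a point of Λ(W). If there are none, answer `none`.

Compute τ' = (5−√29)/2 = -0.1926, so π⊥(m,n) = m -0.1926·n.
candidate 1: (m,n)=(-18,14) → π∥ = -18+14·τ ≈ 54.6962, π⊥ = -18+14·τ' ≈ -20.6962 ∉ [0.5, 1.7) ⇒ out
candidate 2: (m,n)=(0,-12) → π∥ = 0-12·τ ≈ -62.3110, π⊥ = 0-12·τ' ≈ 2.3110 ∉ [0.5, 1.7) ⇒ out
candidate 3: (m,n)=(2,12) → π∥ = 2+12·τ ≈ 64.3110, π⊥ = 2+12·τ' ≈ -0.3110 ∉ [0.5, 1.7) ⇒ out
candidate 4: (m,n)=(9,-13) → π∥ = 9-13·τ ≈ -58.5036, π⊥ = 9-13·τ' ≈ 11.5036 ∉ [0.5, 1.7) ⇒ out
candidate 5: (m,n)=(6,22) → π∥ = 6+22·τ ≈ 120.2368, π⊥ = 6+22·τ' ≈ 1.7632 ∉ [0.5, 1.7) ⇒ out
candidate 6: (m,n)=(1,-4) → π∥ = 1-4·τ ≈ -19.7703, π⊥ = 1-4·τ' ≈ 1.7703 ∉ [0.5, 1.7) ⇒ out
candidate 7: (m,n)=(-3,-1) → π∥ = -3-1·τ ≈ -8.1926, π⊥ = -3-1·τ' ≈ -2.8074 ∉ [0.5, 1.7) ⇒ out
candidate 8: (m,n)=(2,8) → π∥ = 2+8·τ ≈ 43.5407, π⊥ = 2+8·τ' ≈ 0.4593 ∉ [0.5, 1.7) ⇒ out
candidate 9: (m,n)=(11,21) → π∥ = 11+21·τ ≈ 120.0442, π⊥ = 11+21·τ' ≈ 6.9558 ∉ [0.5, 1.7) ⇒ out

none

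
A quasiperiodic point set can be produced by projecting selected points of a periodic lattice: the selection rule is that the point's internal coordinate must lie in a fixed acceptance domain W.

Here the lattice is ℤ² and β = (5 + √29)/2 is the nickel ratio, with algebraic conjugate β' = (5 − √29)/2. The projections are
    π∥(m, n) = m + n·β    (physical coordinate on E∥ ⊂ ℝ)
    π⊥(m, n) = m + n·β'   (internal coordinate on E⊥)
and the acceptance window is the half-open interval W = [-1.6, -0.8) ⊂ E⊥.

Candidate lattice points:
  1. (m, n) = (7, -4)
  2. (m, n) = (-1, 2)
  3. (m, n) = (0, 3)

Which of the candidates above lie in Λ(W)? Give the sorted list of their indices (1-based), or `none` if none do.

2

Compute β' = (5−√29)/2 = -0.192582, so π⊥(m,n) = m -0.192582·n.
#1 (7,-4): internal coord 7 + (-4)·β' = +7.770330; +7.770330 ∉ [-1.6, -0.8) → out
#2 (-1,2): internal coord -1 + (2)·β' = -1.385165; -1.385165 ∈ [-1.6, -0.8) → IN Λ
#3 (0,3): internal coord 0 + (3)·β' = -0.577747; -0.577747 ∉ [-1.6, -0.8) → out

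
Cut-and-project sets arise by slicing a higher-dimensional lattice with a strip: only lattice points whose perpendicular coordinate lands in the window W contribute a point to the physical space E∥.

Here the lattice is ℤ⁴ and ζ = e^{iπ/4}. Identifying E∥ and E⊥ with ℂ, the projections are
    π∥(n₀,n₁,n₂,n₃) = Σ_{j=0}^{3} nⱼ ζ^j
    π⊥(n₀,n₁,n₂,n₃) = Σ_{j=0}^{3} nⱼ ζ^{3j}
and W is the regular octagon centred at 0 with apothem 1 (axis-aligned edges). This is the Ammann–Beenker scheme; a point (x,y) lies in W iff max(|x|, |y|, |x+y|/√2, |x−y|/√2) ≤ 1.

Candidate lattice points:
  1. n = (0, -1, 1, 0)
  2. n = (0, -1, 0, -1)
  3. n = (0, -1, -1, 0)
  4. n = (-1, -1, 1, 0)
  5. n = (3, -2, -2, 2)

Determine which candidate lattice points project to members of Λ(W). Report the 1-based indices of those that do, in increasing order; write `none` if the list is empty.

With ζ = e^{iπ/4} the internal vectors are ζ^0,ζ^3,ζ^6,ζ^9.
#1 (0, -1, 1, 0): internal (0.7071, -1.7071); octagon support 1.7071 vs apothem 1 → ∉ W
#2 (0, -1, 0, -1): internal (0.0000, -1.4142); octagon support 1.4142 vs apothem 1 → ∉ W
#3 (0, -1, -1, 0): internal (0.7071, 0.2929); octagon support 0.7071 vs apothem 1 → ∈ W
#4 (-1, -1, 1, 0): internal (-0.2929, -1.7071); octagon support 1.7071 vs apothem 1 → ∉ W
#5 (3, -2, -2, 2): internal (5.8284, 2.0000); octagon support 5.8284 vs apothem 1 → ∉ W

3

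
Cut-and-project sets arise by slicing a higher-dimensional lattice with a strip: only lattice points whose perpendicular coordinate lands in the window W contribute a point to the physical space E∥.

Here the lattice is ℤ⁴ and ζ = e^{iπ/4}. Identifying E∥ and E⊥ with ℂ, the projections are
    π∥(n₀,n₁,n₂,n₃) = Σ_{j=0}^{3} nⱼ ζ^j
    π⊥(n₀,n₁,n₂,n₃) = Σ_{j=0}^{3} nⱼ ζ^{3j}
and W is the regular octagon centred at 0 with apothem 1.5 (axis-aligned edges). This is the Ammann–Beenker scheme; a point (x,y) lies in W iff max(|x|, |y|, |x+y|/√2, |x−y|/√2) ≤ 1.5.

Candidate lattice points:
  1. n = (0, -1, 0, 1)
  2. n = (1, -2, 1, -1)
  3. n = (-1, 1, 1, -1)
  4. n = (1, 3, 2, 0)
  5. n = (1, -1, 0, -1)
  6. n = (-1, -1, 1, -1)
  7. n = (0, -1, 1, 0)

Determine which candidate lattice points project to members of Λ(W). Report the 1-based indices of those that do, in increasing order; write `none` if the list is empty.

1, 4

Internal map: ζ^{3j} for j=0..3 gives (1,0), (−√2/2,√2/2), (0,−1), (√2/2,√2/2).
candidate 1: n = (0, -1, 0, 1) → π⊥ ≈ (+1.4142, +0.0000); max(|x|,|y|,|x±y|/√2) = 1.4142 ≤ 1.5 ⇒ ∈ W
candidate 2: n = (1, -2, 1, -1) → π⊥ ≈ (+1.7071, -3.1213); max(|x|,|y|,|x±y|/√2) = 3.4142 > 1.5 ⇒ ∉ W
candidate 3: n = (-1, 1, 1, -1) → π⊥ ≈ (-2.4142, -1.0000); max(|x|,|y|,|x±y|/√2) = 2.4142 > 1.5 ⇒ ∉ W
candidate 4: n = (1, 3, 2, 0) → π⊥ ≈ (-1.1213, +0.1213); max(|x|,|y|,|x±y|/√2) = 1.1213 ≤ 1.5 ⇒ ∈ W
candidate 5: n = (1, -1, 0, -1) → π⊥ ≈ (+1.0000, -1.4142); max(|x|,|y|,|x±y|/√2) = 1.7071 > 1.5 ⇒ ∉ W
candidate 6: n = (-1, -1, 1, -1) → π⊥ ≈ (-1.0000, -2.4142); max(|x|,|y|,|x±y|/√2) = 2.4142 > 1.5 ⇒ ∉ W
candidate 7: n = (0, -1, 1, 0) → π⊥ ≈ (+0.7071, -1.7071); max(|x|,|y|,|x±y|/√2) = 1.7071 > 1.5 ⇒ ∉ W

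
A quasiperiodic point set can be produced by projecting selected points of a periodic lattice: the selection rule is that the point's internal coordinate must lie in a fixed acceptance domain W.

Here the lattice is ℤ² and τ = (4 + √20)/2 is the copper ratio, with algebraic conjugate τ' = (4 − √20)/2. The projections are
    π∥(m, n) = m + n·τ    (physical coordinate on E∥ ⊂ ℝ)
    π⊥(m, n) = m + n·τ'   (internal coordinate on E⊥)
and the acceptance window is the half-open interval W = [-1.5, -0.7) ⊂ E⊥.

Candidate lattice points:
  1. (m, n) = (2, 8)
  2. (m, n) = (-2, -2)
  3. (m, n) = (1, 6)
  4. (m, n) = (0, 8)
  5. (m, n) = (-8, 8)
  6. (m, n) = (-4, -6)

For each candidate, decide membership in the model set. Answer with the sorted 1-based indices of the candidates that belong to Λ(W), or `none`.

none

τ' = (4−√20)/2 ≈ -0.2361.
[1] lift (2,8): star map gives 0.1115; window check -1.5 ≤ 0.1115 < -0.7 is false → out
[2] lift (-2,-2): star map gives -1.5279; window check -1.5 ≤ -1.5279 < -0.7 is false → out
[3] lift (1,6): star map gives -0.4164; window check -1.5 ≤ -0.4164 < -0.7 is false → out
[4] lift (0,8): star map gives -1.8885; window check -1.5 ≤ -1.8885 < -0.7 is false → out
[5] lift (-8,8): star map gives -9.8885; window check -1.5 ≤ -9.8885 < -0.7 is false → out
[6] lift (-4,-6): star map gives -2.5836; window check -1.5 ≤ -2.5836 < -0.7 is false → out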